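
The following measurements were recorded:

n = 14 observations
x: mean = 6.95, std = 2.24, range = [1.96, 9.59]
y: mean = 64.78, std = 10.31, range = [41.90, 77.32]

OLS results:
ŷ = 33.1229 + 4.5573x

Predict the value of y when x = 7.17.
ŷ = 65.7987

Plug x = 7.17 into the fitted line:

ŷ = 33.1229 + 4.5573 × 7.17
ŷ = 33.1229 + 32.6758
ŷ = 65.7987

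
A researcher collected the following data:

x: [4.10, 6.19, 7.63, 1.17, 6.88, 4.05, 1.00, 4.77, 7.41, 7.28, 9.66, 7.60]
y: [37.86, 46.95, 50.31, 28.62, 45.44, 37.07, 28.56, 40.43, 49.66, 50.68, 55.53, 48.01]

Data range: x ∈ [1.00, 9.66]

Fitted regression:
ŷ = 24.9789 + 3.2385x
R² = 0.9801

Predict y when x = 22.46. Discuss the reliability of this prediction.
The equation gives ŷ = 97.7156; however x = 22.46 is 12.80 units above the observed range, so this extrapolated value should not be trusted.

Prediction calculation:
ŷ = 24.9789 + 3.2385 × 22.46
ŷ = 97.7156

Reliability:
- Data range: x ∈ [1.00, 9.66]
- Prediction point: x = 22.46 is 12.80 units above the observed range → this is EXTRAPOLATION, not interpolation

Why that matters here:
- R² describes fit only over the sampled x values; it says nothing about behaviour beyond them
- There are no observations near this x to validate the fitted line there
- The linear relationship may not hold outside the observed range

A defensible statement: 'if the linear trend continued to x = 22.46, y would be about 97.7156' — the premise is untested.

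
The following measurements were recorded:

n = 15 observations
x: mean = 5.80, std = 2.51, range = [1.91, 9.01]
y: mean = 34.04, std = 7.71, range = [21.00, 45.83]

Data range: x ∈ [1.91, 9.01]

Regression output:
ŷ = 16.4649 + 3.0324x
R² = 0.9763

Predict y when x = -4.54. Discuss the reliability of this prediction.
ŷ = 2.6978, but this is extrapolation (below the data range [1.91, 9.01]) and may be unreliable.

Prediction calculation:
ŷ = 16.4649 + 3.0324 × (-4.54)
ŷ = 2.6978

Reliability:
- Data range: x ∈ [1.91, 9.01]
- Prediction point: x = -4.54 is 6.45 units below the observed range → this is EXTRAPOLATION, not interpolation

Why that matters here:
- The linear relationship may not hold outside the observed range
- R² describes fit only over the sampled x values; it says nothing about behaviour beyond them

Report the number if required, but flag clearly that it is an extrapolation.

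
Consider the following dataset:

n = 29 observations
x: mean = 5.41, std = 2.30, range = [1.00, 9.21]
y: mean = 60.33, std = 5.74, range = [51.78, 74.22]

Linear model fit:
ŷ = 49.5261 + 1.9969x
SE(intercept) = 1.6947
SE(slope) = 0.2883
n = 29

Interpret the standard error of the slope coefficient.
The slope 1.9969 is pinned down to within about ±0.2883 (one SE) by these data — relative uncertainty 14.4%, i.e. precise.

SE(β̂₁) = s / √Sxx, where s is the residual standard deviation and Sxx = Σ(x − x̄)². It is the yardstick for how far β̂₁ = 1.9969 could plausibly be from the true slope.

Relative precision:
- SE / |β̂₁| = 0.2883 / 1.9969 = 14.4%
- Rule of thumb (under 20%: precise; 20% to under 50%: moderately precise; 50% or more: imprecise) → precise

Rough 95% range (±2 SE): 1.9969 ± 0.5766 → (1.4203, 2.5735).

What drives SE(β̂₁): more residual scatter → larger SE; larger n (here n = 29) → smaller SE; wider spread of x values → smaller SE.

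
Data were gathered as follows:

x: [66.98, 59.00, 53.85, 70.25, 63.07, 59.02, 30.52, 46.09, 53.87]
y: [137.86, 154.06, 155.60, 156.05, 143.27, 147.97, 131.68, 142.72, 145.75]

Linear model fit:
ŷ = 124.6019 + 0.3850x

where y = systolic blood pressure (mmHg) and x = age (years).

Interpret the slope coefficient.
On average, blood pressure is about 0.3850 mmHg higher for every extra year of age.

β₁ = 0.3850 is the change in predicted blood pressure (mmHg) per additional year of age.

Interpretation:
- Age up by 1 year → predicted blood pressure increases by 0.3850 mmHg
- The effect is assumed constant over the observed range of x (linearity)

The intercept β₀ = 124.6019 is the predicted blood pressure when age = 0; since the smallest observed x is 30.52, this is an extrapolation and mainly anchors the line.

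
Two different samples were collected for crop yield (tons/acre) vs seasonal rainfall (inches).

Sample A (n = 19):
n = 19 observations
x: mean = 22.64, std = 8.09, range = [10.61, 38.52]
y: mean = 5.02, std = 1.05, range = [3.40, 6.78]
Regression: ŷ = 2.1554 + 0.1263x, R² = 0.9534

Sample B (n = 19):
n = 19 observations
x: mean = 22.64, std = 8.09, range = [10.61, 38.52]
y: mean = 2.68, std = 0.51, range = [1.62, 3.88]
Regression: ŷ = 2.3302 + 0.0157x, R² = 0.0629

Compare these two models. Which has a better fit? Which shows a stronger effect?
Model A has the better fit (R² = 0.9534 vs 0.0629). Model A shows the stronger effect (|β₁| = 0.1263 vs 0.0157).

Model Comparison:

Goodness of fit (R²):
- Model A: R² = 0.9534 → 95.34% of variance in crop yield explained
- Model B: R² = 0.0629 → 6.29% of variance in crop yield explained
- 0.9534 > 0.0629 → Model A has the better fit

Which has the larger per-inch effect? (|β₁|)
- Model A: β₁ = 0.1263 → predicted crop yield rises 0.1263 tons/acre per additional inch of rainfall
- Model B: β₁ = 0.0157 → predicted crop yield rises 0.0157 tons/acre per additional inch of rainfall
- |0.1263| > |0.0157| → Model A shows the stronger marginal effect

Notes:
- R² measures how tightly points cluster around the line; β₁ measures how steep the line is — they answer different questions.
- The two samples could reflect different populations, time periods, or measurement quality.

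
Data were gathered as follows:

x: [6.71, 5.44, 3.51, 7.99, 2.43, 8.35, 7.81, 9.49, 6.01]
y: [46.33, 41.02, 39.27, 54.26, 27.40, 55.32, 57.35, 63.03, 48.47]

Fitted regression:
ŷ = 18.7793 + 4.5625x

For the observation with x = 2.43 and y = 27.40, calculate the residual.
Residual = -2.4662

The residual is the difference between the actual value and the predicted value:

Residual = y - ŷ

Step 1: Calculate predicted value
ŷ = 18.7793 + 4.5625 × 2.43
ŷ = 29.8662

Step 2: Calculate residual
Residual = 27.40 - 29.8662
Residual = -2.4662

Sign check: y < ŷ, so the point is below the line and the fit overestimates here.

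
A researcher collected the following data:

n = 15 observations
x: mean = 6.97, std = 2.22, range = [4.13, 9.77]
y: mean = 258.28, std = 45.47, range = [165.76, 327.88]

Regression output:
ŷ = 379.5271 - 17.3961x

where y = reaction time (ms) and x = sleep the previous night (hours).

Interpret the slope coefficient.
For each additional hour of sleep, predicted reaction time decreases by approximately 17.3961 ms.

The slope β₁ = -17.3961 gives the rate at which the fitted reaction time changes with sleep.

Interpretation:
- Sleep up by 1 hour → predicted reaction time decreases by 17.3961 ms
- The effect is assumed constant over the observed range of x (linearity)

(β₀ = 379.5271 is the fitted value at x = 0 and is not part of the slope interpretation.)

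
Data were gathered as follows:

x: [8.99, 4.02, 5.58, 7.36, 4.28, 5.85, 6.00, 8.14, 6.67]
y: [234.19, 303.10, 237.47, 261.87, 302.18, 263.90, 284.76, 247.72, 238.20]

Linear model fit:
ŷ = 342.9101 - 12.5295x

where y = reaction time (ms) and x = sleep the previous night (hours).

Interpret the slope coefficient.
On average, reaction time is about 12.5295 ms lower for every extra hour of sleep.

The slope coefficient β₁ = -12.5295 represents the marginal effect of sleep on reaction time.

Interpretation:
- Sleep up by 1 hour → predicted reaction time decreases by 12.5295 ms
- This is a linear approximation: the same per-unit change is assumed across the whole observed x range
- The slope describes association in these data, not necessarily a causal effect

(β₀ = 342.9101 is the fitted value at x = 0 and is not part of the slope interpretation.)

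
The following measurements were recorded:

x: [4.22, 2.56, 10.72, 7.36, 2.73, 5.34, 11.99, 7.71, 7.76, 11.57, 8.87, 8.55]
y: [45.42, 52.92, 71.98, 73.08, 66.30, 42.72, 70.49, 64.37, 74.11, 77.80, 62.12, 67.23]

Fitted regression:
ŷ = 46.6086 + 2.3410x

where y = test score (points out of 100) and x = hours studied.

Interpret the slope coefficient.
For each additional hour of study time, predicted test score increases by approximately 2.3410 points.

β₁ = 2.3410 is the change in predicted test score (points) per additional hour of study time.

Interpretation:
- Study time up by 1 hour → predicted test score increases by 2.3410 points
- This is a linear approximation: the same per-unit change is assumed across the whole observed x range
- The sign (+) gives the direction; the magnitude 2.3410 gives the size of the effect per hour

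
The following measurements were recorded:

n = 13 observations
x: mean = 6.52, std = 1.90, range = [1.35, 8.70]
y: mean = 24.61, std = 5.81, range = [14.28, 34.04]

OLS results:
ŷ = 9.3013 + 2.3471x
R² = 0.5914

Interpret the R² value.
The model explains 59.14% of the variance in y (R² = 0.5914), leaving 40.86% unexplained; the fit is moderate.

R² (coefficient of determination) measures the proportion of variance in y explained by the regression model.

Here R² = 0.5914:
- Explained: 59.14% of the variation in y
- Unexplained (residual): 100% − 59.14% = 40.86%
- Rule of thumb (below 0.3 weak; 0.3 to below 0.7 moderate; 0.7 and above strong) → moderate

Note: R² never decreases when predictors are added, so it should not be used alone to compare models of different size.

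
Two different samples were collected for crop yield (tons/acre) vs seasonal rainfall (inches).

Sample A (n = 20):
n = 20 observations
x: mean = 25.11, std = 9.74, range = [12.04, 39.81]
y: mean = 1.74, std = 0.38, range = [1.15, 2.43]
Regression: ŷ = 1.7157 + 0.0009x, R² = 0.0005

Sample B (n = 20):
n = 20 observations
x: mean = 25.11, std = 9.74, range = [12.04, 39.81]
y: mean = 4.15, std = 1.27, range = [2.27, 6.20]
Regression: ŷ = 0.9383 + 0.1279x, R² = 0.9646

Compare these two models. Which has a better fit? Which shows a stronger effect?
Model B has the better fit (R² = 0.9646 vs 0.0005). Model B shows the stronger effect (|β₁| = 0.1279 vs 0.0009).

Model Comparison:

Goodness of fit (R²):
- Model A: R² = 0.0005 → 0.05% of variance in crop yield explained
- Model B: R² = 0.9646 → 96.46% of variance in crop yield explained
- 0.9646 > 0.0005 → Model B has the better fit

Strength of effect — compare |β₁|:
- Model A: β₁ = 0.0009 → predicted crop yield rises 0.0009 tons/acre per additional inch of rainfall
- Model B: β₁ = 0.1279 → predicted crop yield rises 0.1279 tons/acre per additional inch of rainfall
- |0.0009| < |0.1279| → Model B shows the stronger marginal effect

Note: The two samples could reflect different populations, time periods, or measurement quality.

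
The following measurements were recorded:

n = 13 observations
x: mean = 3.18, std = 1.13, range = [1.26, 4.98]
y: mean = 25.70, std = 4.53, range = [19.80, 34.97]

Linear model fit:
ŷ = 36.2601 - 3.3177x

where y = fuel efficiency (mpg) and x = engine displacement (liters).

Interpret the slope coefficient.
On average, fuel efficiency is about 3.3177 mpg lower for every extra liter of engine displacement.

The slope β₁ = -3.3177 gives the rate at which the fitted fuel efficiency changes with engine displacement.

Interpretation:
- Engine displacement up by 1 liter → predicted fuel efficiency decreases by 3.3177 mpg
- This is a linear approximation: the same per-unit change is assumed across the whole observed x range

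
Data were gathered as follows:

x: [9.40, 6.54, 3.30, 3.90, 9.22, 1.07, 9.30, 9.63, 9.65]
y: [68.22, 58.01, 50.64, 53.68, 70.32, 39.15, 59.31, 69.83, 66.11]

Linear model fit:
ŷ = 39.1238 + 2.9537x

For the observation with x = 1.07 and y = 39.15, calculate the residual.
Residual = -3.1343

The residual is the difference between the actual value and the predicted value:

Residual = y - ŷ

Step 1: Calculate predicted value
ŷ = 39.1238 + 2.9537 × 1.07
ŷ = 42.2843

Step 2: Calculate residual
Residual = 39.15 - 42.2843
Residual = -3.1343

The residual is negative, so the observed y = 39.15 sits below the regression line (the line overestimates it by 3.1343).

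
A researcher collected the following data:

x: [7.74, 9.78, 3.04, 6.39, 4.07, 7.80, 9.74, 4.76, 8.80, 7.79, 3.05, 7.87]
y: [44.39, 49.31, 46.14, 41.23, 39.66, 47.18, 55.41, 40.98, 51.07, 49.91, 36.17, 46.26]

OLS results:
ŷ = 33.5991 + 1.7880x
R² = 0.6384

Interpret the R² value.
R² = 0.6384 means 63.84% of the variation in y is explained by the linear relationship with x. This indicates a moderate fit.

R² (coefficient of determination) measures the proportion of variance in y explained by the regression model.

Here R² = 0.6384:
- Explained: 63.84% of the variation in y
- Unexplained (residual): 100% − 63.84% = 36.16%
- Rule of thumb (below 0.3 weak; 0.3 to below 0.7 moderate; 0.7 and above strong) → moderate

Equivalently, for simple linear regression R² = r², so |r| = √0.6384 ≈ 0.7990.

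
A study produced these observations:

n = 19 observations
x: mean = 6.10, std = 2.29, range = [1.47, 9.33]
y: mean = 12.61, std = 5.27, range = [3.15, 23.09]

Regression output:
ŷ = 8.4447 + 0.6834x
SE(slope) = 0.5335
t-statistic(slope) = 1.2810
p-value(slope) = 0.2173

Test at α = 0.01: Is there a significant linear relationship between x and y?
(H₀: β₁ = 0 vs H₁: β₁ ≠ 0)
p-value = 0.2173 ≥ α = 0.01, so we fail to reject H₀. The relationship is not significant.

Hypothesis test for the slope coefficient:

H₀: β₁ = 0 (no linear relationship)
H₁: β₁ ≠ 0 (linear relationship exists)

Test statistic: t = β̂₁ / SE(β̂₁) = 0.6834 / 0.5335 = 1.2810

The p-value (0.2173) is the probability, under H₀, of a t-statistic at least as extreme as |t| = 1.2810 (two-sided, df = n − 2 = 17).

Decision rule: reject H₀ if p-value < α.
p-value = 0.2173 ≥ α = 0.01 → fail to reject H₀.

At α = 0.01 the data do not provide convincing evidence of a nonzero slope.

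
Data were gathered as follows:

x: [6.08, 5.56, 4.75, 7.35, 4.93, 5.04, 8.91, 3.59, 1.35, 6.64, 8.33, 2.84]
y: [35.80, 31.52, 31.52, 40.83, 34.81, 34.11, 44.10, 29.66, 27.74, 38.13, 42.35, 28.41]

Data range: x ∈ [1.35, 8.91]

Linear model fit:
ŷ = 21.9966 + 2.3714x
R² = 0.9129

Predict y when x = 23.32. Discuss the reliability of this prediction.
ŷ = 77.2976, but this is extrapolation (above the data range [1.35, 8.91]) and may be unreliable.

Prediction calculation:
ŷ = 21.9966 + 2.3714 × 23.32
ŷ = 77.2976

Reliability:
- Data range: x ∈ [1.35, 8.91]
- Prediction point: x = 23.32 is 14.41 units above the observed range → this is EXTRAPOLATION, not interpolation

Why that matters here:
- R² describes fit only over the sampled x values; it says nothing about behaviour beyond them
- The standard error of prediction grows with (x − x̄)², and x = 23.32 is far from x̄ = 5.45
- The linear relationship may not hold outside the observed range

The R² = 0.9129 only validates the fit within [1.35, 8.91]; treat ŷ = 77.2976 with caution.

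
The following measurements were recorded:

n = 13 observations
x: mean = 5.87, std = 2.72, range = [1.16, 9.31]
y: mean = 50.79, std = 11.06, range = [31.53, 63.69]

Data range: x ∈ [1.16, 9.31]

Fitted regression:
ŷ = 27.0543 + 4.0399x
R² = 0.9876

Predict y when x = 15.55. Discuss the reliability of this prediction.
ŷ = 89.8747 (extrapolation — x = 15.55 lies outside [1.16, 9.31], so reliability is low).

Prediction calculation:
ŷ = 27.0543 + 4.0399 × 15.55
ŷ = 89.8747

Reliability:
- Data range: x ∈ [1.16, 9.31]
- Prediction point: x = 15.55 is 6.24 units above the observed range → this is EXTRAPOLATION, not interpolation

Why that matters here:
- Real relationships often flatten, saturate, or turn nonlinear at extremes
- There are no observations near this x to validate the fitted line there
- R² describes fit only over the sampled x values; it says nothing about behaviour beyond them

A defensible statement: 'if the linear trend continued to x = 15.55, y would be about 89.8747' — the premise is untested.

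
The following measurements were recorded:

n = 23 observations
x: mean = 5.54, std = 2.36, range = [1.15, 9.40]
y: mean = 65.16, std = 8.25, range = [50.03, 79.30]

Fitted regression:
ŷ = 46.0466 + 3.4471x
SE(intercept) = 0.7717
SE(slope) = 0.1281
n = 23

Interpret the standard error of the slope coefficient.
The slope 3.4471 is pinned down to within about ±0.1281 (one SE) by these data — relative uncertainty 3.7%, i.e. precise.

SE(β̂₁) = 0.1281 says: if we drew many samples of n = 23 from the same population and refit each time, the fitted slopes would scatter with a standard deviation of roughly 0.1281 around the true β₁.

Relative precision:
- SE / |β̂₁| = 0.1281 / 3.4471 = 3.7%
- Rule of thumb (under 20%: precise; 20% to under 50%: moderately precise; 50% or more: imprecise) → precise

Link to the t-test: t = β̂₁ / SE(β̂₁) = 3.4471 / 0.1281 = 26.9094, the statistic for H₀: β₁ = 0.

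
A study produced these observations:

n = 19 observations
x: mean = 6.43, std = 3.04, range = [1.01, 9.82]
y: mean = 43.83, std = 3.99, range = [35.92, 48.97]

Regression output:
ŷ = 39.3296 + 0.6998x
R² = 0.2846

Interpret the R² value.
About 28.46% of the variability in y is accounted for by the regression on x (R² = 0.2846) — a weak linear fit.

The coefficient of determination R² is the fraction of the total variation in y that the fitted line accounts for.

Here R² = 0.2846:
- Explained: 28.46% of the variation in y
- Unexplained (residual): 100% − 28.46% = 71.54%
- Rule of thumb (below 0.3 weak; 0.3 to below 0.7 moderate; 0.7 and above strong) → weak

Note: R² says nothing about causation, and a high R² does not by itself mean the linear form is appropriate — check the residuals.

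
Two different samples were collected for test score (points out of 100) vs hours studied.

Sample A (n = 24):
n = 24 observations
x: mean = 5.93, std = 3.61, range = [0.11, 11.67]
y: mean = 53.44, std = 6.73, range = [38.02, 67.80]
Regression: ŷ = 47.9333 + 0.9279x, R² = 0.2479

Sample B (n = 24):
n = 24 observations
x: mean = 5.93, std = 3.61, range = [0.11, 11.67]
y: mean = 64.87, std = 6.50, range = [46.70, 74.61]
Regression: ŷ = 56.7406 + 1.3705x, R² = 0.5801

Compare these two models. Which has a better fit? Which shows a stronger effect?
Model B has the better fit (R² = 0.5801 vs 0.2479). Model B shows the stronger effect (|β₁| = 1.3705 vs 0.9279).

Model Comparison:

Which explains more variance? (R²)
- Model A: R² = 0.2479 → 24.79% of variance in test score explained
- Model B: R² = 0.5801 → 58.01% of variance in test score explained
- 0.5801 > 0.2479 → Model B has the better fit

Which has the larger per-hour effect? (|β₁|)
- Model A: β₁ = 0.9279 → predicted test score rises 0.9279 points per additional hour of study time
- Model B: β₁ = 1.3705 → predicted test score rises 1.3705 points per additional hour of study time
- |0.9279| < |1.3705| → Model B shows the stronger marginal effect

Note: The two samples could reflect different populations, time periods, or measurement quality.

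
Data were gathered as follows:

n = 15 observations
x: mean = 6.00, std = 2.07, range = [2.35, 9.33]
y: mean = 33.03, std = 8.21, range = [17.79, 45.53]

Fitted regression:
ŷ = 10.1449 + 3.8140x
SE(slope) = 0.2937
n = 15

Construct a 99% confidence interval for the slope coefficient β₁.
The 99% CI for β₁ is (2.9293, 4.6987)

Confidence interval for the slope:

The 99% CI for β₁ is: β̂₁ ± t*(α/2, n-2) × SE(β̂₁)

Step 1: Find critical t-value
- Confidence level = 0.99
- Degrees of freedom = n - 2 = 15 - 2 = 13
- t*(α/2, 13) = 3.0123

Step 2: Calculate margin of error
Margin = 3.0123 × 0.2937 = 0.8847

Step 3: Construct interval
CI = 3.8140 ± 0.8847
CI = (2.9293, 4.6987)

Interpretation: each one-unit increase in x is associated with a change in mean y of between 2.9293 and 4.6987, with 99% confidence.
The interval does not include 0, suggesting a significant linear relationship.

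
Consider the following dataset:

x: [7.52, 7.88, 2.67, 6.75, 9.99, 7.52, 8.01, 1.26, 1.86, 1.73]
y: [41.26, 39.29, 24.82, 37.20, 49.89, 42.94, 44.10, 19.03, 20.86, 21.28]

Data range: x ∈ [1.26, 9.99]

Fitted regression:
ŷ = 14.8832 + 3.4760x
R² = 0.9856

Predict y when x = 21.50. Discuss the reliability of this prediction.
The equation gives ŷ = 89.6172; however x = 21.50 is 11.51 units above the observed range, so this extrapolated value should not be trusted.

Prediction calculation:
ŷ = 14.8832 + 3.4760 × 21.50
ŷ = 89.6172

Reliability:
- Data range: x ∈ [1.26, 9.99]
- Prediction point: x = 21.50 is 11.51 units above the observed range → this is EXTRAPOLATION, not interpolation

Why that matters here:
- The standard error of prediction grows with (x − x̄)², and x = 21.50 is far from x̄ = 5.52
- The linear relationship may not hold outside the observed range
- R² describes fit only over the sampled x values; it says nothing about behaviour beyond them

Report the number if required, but flag clearly that it is an extrapolation.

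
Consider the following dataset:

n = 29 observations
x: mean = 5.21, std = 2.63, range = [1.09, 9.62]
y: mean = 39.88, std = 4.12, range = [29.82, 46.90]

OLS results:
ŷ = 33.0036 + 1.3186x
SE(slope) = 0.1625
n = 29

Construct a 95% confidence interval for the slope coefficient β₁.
The 95% CI for β₁ is (0.9852, 1.6520)

Confidence interval for the slope:

The 95% CI for β₁ is: β̂₁ ± t*(α/2, n-2) × SE(β̂₁)

Step 1: Find critical t-value
- Confidence level = 0.95
- Degrees of freedom = n - 2 = 29 - 2 = 27
- t*(α/2, 27) = 2.0518

Step 2: Calculate margin of error
Margin = 2.0518 × 0.1625 = 0.3334

Step 3: Construct interval
CI = 1.3186 ± 0.3334
CI = (0.9852, 1.6520)

Interpretation: each one-unit increase in x is associated with a change in mean y of between 0.9852 and 1.6520, with 95% confidence.
Both endpoints are positive, so the data support a genuinely positive slope at this confidence level.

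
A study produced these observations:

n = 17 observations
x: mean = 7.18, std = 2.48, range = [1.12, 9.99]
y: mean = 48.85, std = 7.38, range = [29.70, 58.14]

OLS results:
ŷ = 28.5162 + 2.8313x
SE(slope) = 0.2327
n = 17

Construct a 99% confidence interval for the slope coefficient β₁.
The 99% CI for β₁ is (2.1456, 3.5170)

Confidence interval for the slope:

The 99% CI for β₁ is: β̂₁ ± t*(α/2, n-2) × SE(β̂₁)

Step 1: Find critical t-value
- Confidence level = 0.99
- Degrees of freedom = n - 2 = 17 - 2 = 15
- t*(α/2, 15) = 2.9467

Step 2: Calculate margin of error
Margin = 2.9467 × 0.2327 = 0.6857

Step 3: Construct interval
CI = 2.8313 ± 0.6857
CI = (2.1456, 3.5170)

Interpretation: each one-unit increase in x is associated with a change in mean y of between 2.1456 and 3.5170, with 99% confidence.
The interval does not include 0, suggesting a significant linear relationship.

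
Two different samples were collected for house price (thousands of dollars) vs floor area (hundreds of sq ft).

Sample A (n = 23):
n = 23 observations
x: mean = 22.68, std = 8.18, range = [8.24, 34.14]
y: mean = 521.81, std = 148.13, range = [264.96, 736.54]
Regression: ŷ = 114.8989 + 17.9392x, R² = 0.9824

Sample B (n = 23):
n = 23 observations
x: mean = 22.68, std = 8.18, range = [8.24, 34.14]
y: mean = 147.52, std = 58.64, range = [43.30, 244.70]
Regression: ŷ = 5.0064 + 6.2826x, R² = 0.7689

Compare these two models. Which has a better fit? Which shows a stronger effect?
Model A has the better fit (R² = 0.9824 vs 0.7689). Model A shows the stronger effect (|β₁| = 17.9392 vs 6.2826).

Model Comparison:

Fit — compare R²:
- Model A: R² = 0.9824 → 98.24% of variance in house price explained
- Model B: R² = 0.7689 → 76.89% of variance in house price explained
- 0.9824 > 0.7689 → Model A has the better fit

Which has the larger per-hundred sq ft effect? (|β₁|)
- Model A: β₁ = 17.9392 → predicted house price rises 17.9392 thousand dollars per additional hundred sq ft of floor area
- Model B: β₁ = 6.2826 → predicted house price rises 6.2826 thousand dollars per additional hundred sq ft of floor area
- |17.9392| > |6.2826| → Model A shows the stronger marginal effect

Notes:
- The two samples could reflect different populations, time periods, or measurement quality.
- A steeper slope doesn't make a better model if the scatter around the line is large.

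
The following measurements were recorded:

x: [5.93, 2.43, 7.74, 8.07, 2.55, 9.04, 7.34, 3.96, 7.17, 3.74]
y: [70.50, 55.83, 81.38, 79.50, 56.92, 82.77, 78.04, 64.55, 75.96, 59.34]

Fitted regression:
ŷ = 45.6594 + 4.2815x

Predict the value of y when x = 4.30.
ŷ = 64.0699

To predict y for x = 4.30, substitute into the regression equation:

ŷ = 45.6594 + 4.2815 × 4.30
ŷ = 45.6594 + 18.4105
ŷ = 64.0699

This is a point prediction; actual observations scatter around it by roughly the residual standard deviation.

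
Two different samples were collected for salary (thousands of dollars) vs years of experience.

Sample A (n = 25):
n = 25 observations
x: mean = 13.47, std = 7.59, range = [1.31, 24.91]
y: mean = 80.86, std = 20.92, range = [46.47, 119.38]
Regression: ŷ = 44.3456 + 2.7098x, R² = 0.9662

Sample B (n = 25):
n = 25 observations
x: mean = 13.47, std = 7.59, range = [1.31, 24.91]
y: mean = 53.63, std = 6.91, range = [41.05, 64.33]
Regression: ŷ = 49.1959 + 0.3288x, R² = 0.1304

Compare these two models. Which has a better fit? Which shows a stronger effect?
Model A has the better fit (R² = 0.9662 vs 0.1304). Model A shows the stronger effect (|β₁| = 2.7098 vs 0.3288).

Model Comparison:

Goodness of fit (R²):
- Model A: R² = 0.9662 → 96.62% of variance in salary explained
- Model B: R² = 0.1304 → 13.04% of variance in salary explained
- 0.9662 > 0.1304 → Model A has the better fit

Which has the larger per-year effect? (|β₁|)
- Model A: β₁ = 2.7098 → predicted salary rises 2.7098 thousand dollars per additional year of experience
- Model B: β₁ = 0.3288 → predicted salary rises 0.3288 thousand dollars per additional year of experience
- |2.7098| > |0.3288| → Model A shows the stronger marginal effect

Notes:
- The two samples could reflect different populations, time periods, or measurement quality.
- A better fit (higher R²) doesn't necessarily mean a more important relationship.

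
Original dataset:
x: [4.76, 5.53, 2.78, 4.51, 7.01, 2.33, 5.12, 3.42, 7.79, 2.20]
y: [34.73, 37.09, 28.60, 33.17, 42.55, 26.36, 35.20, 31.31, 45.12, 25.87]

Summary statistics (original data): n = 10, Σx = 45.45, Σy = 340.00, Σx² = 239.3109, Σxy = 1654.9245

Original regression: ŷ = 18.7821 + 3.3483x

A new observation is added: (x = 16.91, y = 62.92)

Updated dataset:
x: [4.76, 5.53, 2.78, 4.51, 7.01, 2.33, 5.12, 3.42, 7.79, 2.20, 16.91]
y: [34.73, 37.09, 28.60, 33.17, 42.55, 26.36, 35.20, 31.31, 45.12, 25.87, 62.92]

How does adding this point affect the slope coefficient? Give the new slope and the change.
New slope β₁ = 2.5313 versus 3.3483 before: a change of -0.8170 (-24.4%).

x = 16.91 lies well outside the original x-range [2.20, 7.79] (x̄ ≈ 4.55), so this observation has high leverage and can move the slope substantially.

Step 1: Update the sums with the new point (n goes from 10 to 11)
Σx  = 45.45 + 16.91 = 62.36
Σy  = 340.00 + 62.92 = 402.92
Σx² = 239.3109 + 16.91² = 239.3109 + 285.9481 = 525.2590
Σxy = 1654.9245 + 16.91×62.92 = 1654.9245 + 1063.9772 = 2718.9017

Step 2: Recompute the slope with b₁ = (nΣxy − ΣxΣy) / (nΣx² − (Σx)²)
Numerator   = 11×2718.9017 − 62.36×402.92 = 29907.9187 − 25126.0912 = 4781.8275
Denominator = 11×525.2590 − 62.36² = 5777.8490 − 3888.7696 = 1889.0794
b₁(new) = 4781.8275 / 1889.0794 = 2.5313

(Same formula on the original sums: (10×1654.9245 − 45.45×340.00) / (10×239.3109 − 45.45²) = 1096.2450 / 327.4065 = 3.3483, matching the given fit.)

Step 3: Change in slope
Δβ₁ = 2.5313 − 3.3483 = -0.8170
Relative change = -0.8170 / 3.3483 × 100% = -24.4%
→ the slope decreases when the point is added.

Because the point sits below the extension of the original line at a high-leverage x, it tilts the fit down.
In practice: check such a point for data-entry or measurement error; investigate whether it comes from the same population as the rest of the sample.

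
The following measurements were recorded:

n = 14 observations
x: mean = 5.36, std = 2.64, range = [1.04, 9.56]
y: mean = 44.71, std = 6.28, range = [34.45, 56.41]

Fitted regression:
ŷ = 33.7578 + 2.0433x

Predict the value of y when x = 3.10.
ŷ = 40.0920

x = 3.10 lies inside the observed range [1.04, 9.56], so the fitted equation applies directly:

ŷ = 33.7578 + 2.0433 × 3.10
ŷ = 33.7578 + 6.3342
ŷ = 40.0920

This is the fitted mean response at that x — an individual observation would come with a wider prediction interval.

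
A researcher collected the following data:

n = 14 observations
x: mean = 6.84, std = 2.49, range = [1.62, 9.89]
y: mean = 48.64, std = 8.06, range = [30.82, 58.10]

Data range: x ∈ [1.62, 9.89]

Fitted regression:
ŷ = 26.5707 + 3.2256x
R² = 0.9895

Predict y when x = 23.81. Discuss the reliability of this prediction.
ŷ = 103.3722, but this is extrapolation (above the data range [1.62, 9.89]) and may be unreliable.

Prediction calculation:
ŷ = 26.5707 + 3.2256 × 23.81
ŷ = 103.3722

Reliability:
- Data range: x ∈ [1.62, 9.89]
- Prediction point: x = 23.81 is 13.92 units above the observed range → this is EXTRAPOLATION, not interpolation

Why that matters here:
- R² describes fit only over the sampled x values; it says nothing about behaviour beyond them
- The linear relationship may not hold outside the observed range
- The standard error of prediction grows with (x − x̄)², and x = 23.81 is far from x̄ = 6.84

The R² = 0.9895 only validates the fit within [1.62, 9.89]; treat ŷ = 103.3722 with caution.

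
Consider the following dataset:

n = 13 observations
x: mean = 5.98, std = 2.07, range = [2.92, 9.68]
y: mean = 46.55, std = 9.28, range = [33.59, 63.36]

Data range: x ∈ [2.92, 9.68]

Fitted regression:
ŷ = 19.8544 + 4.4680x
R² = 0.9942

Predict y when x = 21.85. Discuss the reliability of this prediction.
The equation gives ŷ = 117.4802; however x = 21.85 is 12.17 units above the observed range, so this extrapolated value should not be trusted.

Prediction calculation:
ŷ = 19.8544 + 4.4680 × 21.85
ŷ = 117.4802

Reliability:
- Data range: x ∈ [2.92, 9.68]
- Prediction point: x = 21.85 is 12.17 units above the observed range → this is EXTRAPOLATION, not interpolation

Why that matters here:
- Real relationships often flatten, saturate, or turn nonlinear at extremes
- The linear relationship may not hold outside the observed range

Report the number if required, but flag clearly that it is an extrapolation.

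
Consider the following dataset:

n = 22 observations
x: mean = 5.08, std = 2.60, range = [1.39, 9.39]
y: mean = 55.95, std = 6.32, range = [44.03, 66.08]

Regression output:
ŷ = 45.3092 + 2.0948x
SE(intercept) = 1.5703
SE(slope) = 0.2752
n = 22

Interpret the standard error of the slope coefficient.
SE(β̂₁) = 0.2752 is the estimated standard deviation of the slope estimate across repeated samples; relative to β̂₁ = 2.0948 that is 13.1%, a precise estimate.

SE(β̂₁) = s / √Sxx, where s is the residual standard deviation and Sxx = Σ(x − x̄)². It is the yardstick for how far β̂₁ = 2.0948 could plausibly be from the true slope.

Relative precision:
- SE / |β̂₁| = 0.2752 / 2.0948 = 13.1%
- Rule of thumb (under 20%: precise; 20% to under 50%: moderately precise; 50% or more: imprecise) → precise

Link to the t-test: t = β̂₁ / SE(β̂₁) = 2.0948 / 0.2752 = 7.6119, the statistic for H₀: β₁ = 0.

What drives SE(β̂₁): wider spread of x values → smaller SE; larger n (here n = 22) → smaller SE; more residual scatter → larger SE.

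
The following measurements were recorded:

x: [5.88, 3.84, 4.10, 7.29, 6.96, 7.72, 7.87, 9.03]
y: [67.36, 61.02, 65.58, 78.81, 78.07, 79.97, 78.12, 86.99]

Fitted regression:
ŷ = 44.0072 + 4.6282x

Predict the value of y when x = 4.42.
ŷ = 64.4638

Plug x = 4.42 into the fitted line:

ŷ = 44.0072 + 4.6282 × 4.42
ŷ = 44.0072 + 20.4566
ŷ = 64.4638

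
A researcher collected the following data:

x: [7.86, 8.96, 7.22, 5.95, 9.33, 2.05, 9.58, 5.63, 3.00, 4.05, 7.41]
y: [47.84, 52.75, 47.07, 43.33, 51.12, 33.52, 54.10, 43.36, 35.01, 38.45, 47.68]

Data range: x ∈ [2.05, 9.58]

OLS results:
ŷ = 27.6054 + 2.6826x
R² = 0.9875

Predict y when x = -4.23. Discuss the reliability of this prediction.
ŷ = 16.2580, but this is extrapolation (below the data range [2.05, 9.58]) and may be unreliable.

Prediction calculation:
ŷ = 27.6054 + 2.6826 × (-4.23)
ŷ = 16.2580

Reliability:
- Data range: x ∈ [2.05, 9.58]
- Prediction point: x = -4.23 is 6.28 units below the observed range → this is EXTRAPOLATION, not interpolation

Why that matters here:
- The standard error of prediction grows with (x − x̄)², and x = -4.23 is far from x̄ = 6.46
- The linear relationship may not hold outside the observed range

The R² = 0.9875 only validates the fit within [2.05, 9.58]; treat ŷ = 16.2580 with caution.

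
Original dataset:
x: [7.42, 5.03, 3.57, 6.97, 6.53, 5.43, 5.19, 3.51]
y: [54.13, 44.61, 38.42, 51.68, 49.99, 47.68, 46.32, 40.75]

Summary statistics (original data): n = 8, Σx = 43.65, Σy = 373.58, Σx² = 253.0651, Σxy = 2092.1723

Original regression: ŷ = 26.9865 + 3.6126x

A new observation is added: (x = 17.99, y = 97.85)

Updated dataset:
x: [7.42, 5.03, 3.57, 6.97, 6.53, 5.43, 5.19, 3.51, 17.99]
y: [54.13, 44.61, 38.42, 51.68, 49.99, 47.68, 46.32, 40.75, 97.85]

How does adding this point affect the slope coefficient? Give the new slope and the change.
The slope changes from 3.6126 to 4.0360 (change of +0.4234, or +11.7%).

The new point has HIGH LEVERAGE: x = 17.99 is far from the original mean x̄ = 43.65/8 ≈ 5.46 (original range [3.51, 7.42]).

Step 1: Update the sums with the new point (n goes from 8 to 9)
Σx  = 43.65 + 17.99 = 61.64
Σy  = 373.58 + 97.85 = 471.43
Σx² = 253.0651 + 17.99² = 253.0651 + 323.6401 = 576.7052
Σxy = 2092.1723 + 17.99×97.85 = 2092.1723 + 1760.3215 = 3852.4938

Step 2: Recompute the slope with b₁ = (nΣxy − ΣxΣy) / (nΣx² − (Σx)²)
Numerator   = 9×3852.4938 − 61.64×471.43 = 34672.4442 − 29058.9452 = 5613.4990
Denominator = 9×576.7052 − 61.64² = 5190.3468 − 3799.4896 = 1390.8572
b₁(new) = 5613.4990 / 1390.8572 = 4.0360

(Same formula on the original sums: (8×2092.1723 − 43.65×373.58) / (8×253.0651 − 43.65²) = 430.6114 / 119.1983 = 3.6126, matching the given fit.)

Step 3: Change in slope
Δβ₁ = 4.0360 − 3.6126 = +0.4234
Relative change = +0.4234 / 3.6126 × 100% = +11.7%
→ the slope increases when the point is added.

Because the point sits above the extension of the original line at a high-leverage x, it tilts the fit up.
In practice: examine leverage (hᵢ) and Cook's distance rather than deleting it automatically.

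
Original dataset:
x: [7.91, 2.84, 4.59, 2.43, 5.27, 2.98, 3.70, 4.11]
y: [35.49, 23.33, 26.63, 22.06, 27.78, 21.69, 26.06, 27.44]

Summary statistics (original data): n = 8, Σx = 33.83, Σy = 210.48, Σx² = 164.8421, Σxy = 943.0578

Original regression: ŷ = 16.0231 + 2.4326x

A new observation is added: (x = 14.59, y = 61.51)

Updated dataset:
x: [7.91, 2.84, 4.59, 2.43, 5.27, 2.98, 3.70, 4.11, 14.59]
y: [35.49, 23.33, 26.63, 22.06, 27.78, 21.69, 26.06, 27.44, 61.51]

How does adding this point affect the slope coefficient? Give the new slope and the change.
The slope changes from 2.4326 to 3.2180 (change of +0.7854, or +32.3%).

The new point has HIGH LEVERAGE: x = 14.59 is far from the original mean x̄ = 33.83/8 ≈ 4.23 (original range [2.43, 7.91]).

Step 1: Update the sums with the new point (n goes from 8 to 9)
Σx  = 33.83 + 14.59 = 48.42
Σy  = 210.48 + 61.51 = 271.99
Σx² = 164.8421 + 14.59² = 164.8421 + 212.8681 = 377.7102
Σxy = 943.0578 + 14.59×61.51 = 943.0578 + 897.4309 = 1840.4887

Step 2: Recompute the slope with b₁ = (nΣxy − ΣxΣy) / (nΣx² − (Σx)²)
Numerator   = 9×1840.4887 − 48.42×271.99 = 16564.3983 − 13169.7558 = 3394.6425
Denominator = 9×377.7102 − 48.42² = 3399.3918 − 2344.4964 = 1054.8954
b₁(new) = 3394.6425 / 1054.8954 = 3.2180

(Same formula on the original sums: (8×943.0578 − 33.83×210.48) / (8×164.8421 − 33.83²) = 423.9240 / 174.2679 = 2.4326, matching the given fit.)

Step 3: Change in slope
Δβ₁ = 3.2180 − 2.4326 = +0.7854
Relative change = +0.7854 / 2.4326 × 100% = +32.3%
→ the slope increases when the point is added.

Because the point sits above the extension of the original line at a high-leverage x, it tilts the fit up.
In practice: check such a point for data-entry or measurement error.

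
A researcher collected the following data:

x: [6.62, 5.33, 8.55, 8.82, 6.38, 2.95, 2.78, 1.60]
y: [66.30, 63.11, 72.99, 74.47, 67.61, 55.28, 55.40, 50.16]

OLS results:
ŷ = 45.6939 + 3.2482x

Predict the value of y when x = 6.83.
ŷ = 67.8791

To predict y for x = 6.83, substitute into the regression equation:

ŷ = 45.6939 + 3.2482 × 6.83
ŷ = 45.6939 + 22.1852
ŷ = 67.8791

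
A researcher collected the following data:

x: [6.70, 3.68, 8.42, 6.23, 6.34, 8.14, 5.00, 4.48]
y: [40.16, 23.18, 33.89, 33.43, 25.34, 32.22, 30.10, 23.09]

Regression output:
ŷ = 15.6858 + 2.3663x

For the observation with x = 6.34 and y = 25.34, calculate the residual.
Residual = -5.3481

The residual is the difference between the actual value and the predicted value:

Residual = y - ŷ

Step 1: Calculate predicted value
ŷ = 15.6858 + 2.3663 × 6.34
ŷ = 30.6881

Step 2: Calculate residual
Residual = 25.34 - 30.6881
Residual = -5.3481

Interpretation: the model overestimates the actual value by 5.3481 at this point (negative residual → observation lies below the fitted line).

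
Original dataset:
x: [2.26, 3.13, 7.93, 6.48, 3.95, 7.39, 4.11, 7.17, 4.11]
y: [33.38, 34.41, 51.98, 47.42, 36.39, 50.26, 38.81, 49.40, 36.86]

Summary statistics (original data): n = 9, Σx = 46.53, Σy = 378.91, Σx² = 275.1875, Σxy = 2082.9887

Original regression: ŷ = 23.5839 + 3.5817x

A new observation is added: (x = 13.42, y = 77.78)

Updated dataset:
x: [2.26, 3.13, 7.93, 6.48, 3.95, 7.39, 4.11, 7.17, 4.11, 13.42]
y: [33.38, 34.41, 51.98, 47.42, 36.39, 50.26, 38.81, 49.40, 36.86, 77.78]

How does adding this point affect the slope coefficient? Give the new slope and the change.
Adding the point moves β₁ from 3.5817 to 4.0564, i.e. it increases by 0.4747 (+13.3%).

x = 13.42 lies well outside the original x-range [2.26, 7.93] (x̄ ≈ 5.17), so this observation has high leverage and can move the slope substantially.

Step 1: Update the sums with the new point (n goes from 9 to 10)
Σx  = 46.53 + 13.42 = 59.95
Σy  = 378.91 + 77.78 = 456.69
Σx² = 275.1875 + 13.42² = 275.1875 + 180.0964 = 455.2839
Σxy = 2082.9887 + 13.42×77.78 = 2082.9887 + 1043.8076 = 3126.7963

Step 2: Recompute the slope with b₁ = (nΣxy − ΣxΣy) / (nΣx² − (Σx)²)
Numerator   = 10×3126.7963 − 59.95×456.69 = 31267.9630 − 27378.5655 = 3889.3975
Denominator = 10×455.2839 − 59.95² = 4552.8390 − 3594.0025 = 958.8365
b₁(new) = 3889.3975 / 958.8365 = 4.0564

(Same formula on the original sums: (9×2082.9887 − 46.53×378.91) / (9×275.1875 − 46.53²) = 1116.2160 / 311.6466 = 3.5817, matching the given fit.)

Step 3: Change in slope
Δβ₁ = 4.0564 − 3.5817 = +0.4747
Relative change = +0.4747 / 3.5817 × 100% = +13.3%
→ the slope increases when the point is added.

Because the point sits above the extension of the original line at a high-leverage x, it tilts the fit up.
In practice: refit with and without it and report both if conclusions differ; investigate whether it comes from the same population as the rest of the sample.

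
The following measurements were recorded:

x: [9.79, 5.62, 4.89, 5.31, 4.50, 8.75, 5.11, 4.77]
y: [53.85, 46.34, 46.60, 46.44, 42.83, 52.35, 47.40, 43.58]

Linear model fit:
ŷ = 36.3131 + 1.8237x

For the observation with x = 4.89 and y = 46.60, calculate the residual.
Residual = 1.3690

The residual is the difference between the actual value and the predicted value:

Residual = y - ŷ

Step 1: Calculate predicted value
ŷ = 36.3131 + 1.8237 × 4.89
ŷ = 45.2310

Step 2: Calculate residual
Residual = 46.60 - 45.2310
Residual = 1.3690

Interpretation: the model underestimates the actual value by 1.3690 at this point (positive residual → observation lies above the fitted line).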